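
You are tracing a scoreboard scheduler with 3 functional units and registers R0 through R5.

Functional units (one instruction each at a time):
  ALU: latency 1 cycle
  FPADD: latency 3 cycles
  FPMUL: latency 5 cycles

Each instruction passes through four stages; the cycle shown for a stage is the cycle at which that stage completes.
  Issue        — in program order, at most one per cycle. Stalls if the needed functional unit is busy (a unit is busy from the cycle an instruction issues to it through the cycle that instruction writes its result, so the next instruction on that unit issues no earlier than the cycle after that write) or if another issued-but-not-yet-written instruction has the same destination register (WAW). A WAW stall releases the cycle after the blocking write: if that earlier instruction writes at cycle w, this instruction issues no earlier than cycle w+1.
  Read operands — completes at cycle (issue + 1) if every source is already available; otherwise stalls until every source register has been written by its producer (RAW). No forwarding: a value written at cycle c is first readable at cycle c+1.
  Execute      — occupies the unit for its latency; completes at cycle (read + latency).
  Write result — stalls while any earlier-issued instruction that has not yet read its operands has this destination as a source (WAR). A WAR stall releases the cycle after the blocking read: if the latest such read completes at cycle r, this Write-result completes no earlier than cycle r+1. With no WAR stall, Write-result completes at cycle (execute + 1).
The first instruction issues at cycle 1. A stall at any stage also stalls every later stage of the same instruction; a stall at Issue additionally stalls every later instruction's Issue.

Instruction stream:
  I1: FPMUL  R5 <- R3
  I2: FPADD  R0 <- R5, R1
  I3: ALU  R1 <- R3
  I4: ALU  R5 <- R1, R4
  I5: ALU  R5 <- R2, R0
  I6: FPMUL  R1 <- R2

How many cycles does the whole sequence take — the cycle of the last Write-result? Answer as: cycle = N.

cycle = 23

t=1  I1→FPMUL
t=2  I1 RO, I2→FPADD
t=3  I3→ALU
t=4  I3 RO
t=5  I3 EX
t=7  I1 EX
t=8  I1 WR R5
t=9  I2 RO
t=10  I3 WR R1
t=11  I4→ALU
t=12  I2 EX, I4 RO
t=13  I2 WR R0, I4 EX
t=14  I4 WR R5
t=15  I5→ALU
t=16  I5 RO, I6→FPMUL
t=17  I5 EX, I6 RO
t=18  I5 WR R5
t=22  I6 EX
t=23  I6 WR R1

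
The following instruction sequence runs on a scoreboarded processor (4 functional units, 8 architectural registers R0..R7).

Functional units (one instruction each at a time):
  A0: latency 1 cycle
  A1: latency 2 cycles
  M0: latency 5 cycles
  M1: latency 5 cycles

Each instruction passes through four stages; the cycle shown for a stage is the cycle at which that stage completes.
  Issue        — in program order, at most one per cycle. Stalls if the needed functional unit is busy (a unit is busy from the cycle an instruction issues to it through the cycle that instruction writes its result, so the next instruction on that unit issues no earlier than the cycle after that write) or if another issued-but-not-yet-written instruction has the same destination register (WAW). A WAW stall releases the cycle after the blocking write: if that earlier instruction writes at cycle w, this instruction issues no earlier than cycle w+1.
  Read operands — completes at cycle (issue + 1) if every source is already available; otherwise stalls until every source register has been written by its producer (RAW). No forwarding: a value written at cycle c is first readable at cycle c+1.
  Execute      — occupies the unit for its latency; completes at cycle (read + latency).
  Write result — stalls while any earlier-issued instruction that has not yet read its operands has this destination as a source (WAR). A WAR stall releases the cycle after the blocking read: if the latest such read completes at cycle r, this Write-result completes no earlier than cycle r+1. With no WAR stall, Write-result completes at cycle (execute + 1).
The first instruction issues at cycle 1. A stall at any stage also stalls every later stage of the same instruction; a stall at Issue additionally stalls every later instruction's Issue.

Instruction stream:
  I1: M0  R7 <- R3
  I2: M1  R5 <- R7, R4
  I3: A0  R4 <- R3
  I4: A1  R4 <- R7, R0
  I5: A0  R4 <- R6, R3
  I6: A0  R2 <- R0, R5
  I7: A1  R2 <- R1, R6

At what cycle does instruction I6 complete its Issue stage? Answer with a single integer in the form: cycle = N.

cycle = 20

c1: I1 dispatched to M0
c2: I1 operands ready; I2 dispatched to M1
c3: I3 dispatched to A0
c4: I3 operands ready
c5: I3 complete
c7: I1 complete
c8: R7←I1
c9: I2 operands ready
c10: R4←I3
c11: I4 dispatched to A1
c12: I4 operands ready
c14: I2 complete; I4 complete
c15: R5←I2; R4←I4
c16: I5 dispatched to A0
c17: I5 operands ready
c18: I5 complete
c19: R4←I5
c20: I6 dispatched to A0
c21: I6 operands ready
c22: I6 complete
c23: R2←I6
c24: I7 dispatched to A1
c25: I7 operands ready
c27: I7 complete
c28: R2←I7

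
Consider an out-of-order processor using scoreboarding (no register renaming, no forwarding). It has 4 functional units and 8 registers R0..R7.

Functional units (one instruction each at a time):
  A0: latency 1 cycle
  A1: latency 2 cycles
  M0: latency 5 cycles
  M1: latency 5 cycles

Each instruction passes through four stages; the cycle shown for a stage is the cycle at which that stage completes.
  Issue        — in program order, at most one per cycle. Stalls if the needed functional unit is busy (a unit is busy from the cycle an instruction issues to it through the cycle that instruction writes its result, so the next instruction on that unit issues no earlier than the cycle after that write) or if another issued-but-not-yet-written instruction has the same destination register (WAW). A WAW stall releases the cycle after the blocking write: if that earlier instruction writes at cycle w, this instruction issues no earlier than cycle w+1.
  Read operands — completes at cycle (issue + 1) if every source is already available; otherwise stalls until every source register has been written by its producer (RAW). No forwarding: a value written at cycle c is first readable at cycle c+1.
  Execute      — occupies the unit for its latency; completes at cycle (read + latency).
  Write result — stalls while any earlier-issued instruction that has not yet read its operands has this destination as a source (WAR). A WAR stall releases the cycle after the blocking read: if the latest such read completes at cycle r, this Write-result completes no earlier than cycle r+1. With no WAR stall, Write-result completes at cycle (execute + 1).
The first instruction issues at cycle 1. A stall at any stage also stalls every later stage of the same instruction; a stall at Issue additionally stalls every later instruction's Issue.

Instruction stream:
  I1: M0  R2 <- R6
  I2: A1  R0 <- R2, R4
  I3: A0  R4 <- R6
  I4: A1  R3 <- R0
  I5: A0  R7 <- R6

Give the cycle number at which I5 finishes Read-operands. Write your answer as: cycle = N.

  I1 | 1 | 2 | 7 | 8
  I2 | 2 | 9 | 11 | 12   RAW R2: wait I1 write@8
  I3 | 3 | 4 | 5 | 10   WAR R4: wait I2 read@9
  I4 | 13 | 14 | 16 | 17   struct: A1 busy until I2 writes@12
  I5 | 14 | 15 | 16 | 17

cycle = 15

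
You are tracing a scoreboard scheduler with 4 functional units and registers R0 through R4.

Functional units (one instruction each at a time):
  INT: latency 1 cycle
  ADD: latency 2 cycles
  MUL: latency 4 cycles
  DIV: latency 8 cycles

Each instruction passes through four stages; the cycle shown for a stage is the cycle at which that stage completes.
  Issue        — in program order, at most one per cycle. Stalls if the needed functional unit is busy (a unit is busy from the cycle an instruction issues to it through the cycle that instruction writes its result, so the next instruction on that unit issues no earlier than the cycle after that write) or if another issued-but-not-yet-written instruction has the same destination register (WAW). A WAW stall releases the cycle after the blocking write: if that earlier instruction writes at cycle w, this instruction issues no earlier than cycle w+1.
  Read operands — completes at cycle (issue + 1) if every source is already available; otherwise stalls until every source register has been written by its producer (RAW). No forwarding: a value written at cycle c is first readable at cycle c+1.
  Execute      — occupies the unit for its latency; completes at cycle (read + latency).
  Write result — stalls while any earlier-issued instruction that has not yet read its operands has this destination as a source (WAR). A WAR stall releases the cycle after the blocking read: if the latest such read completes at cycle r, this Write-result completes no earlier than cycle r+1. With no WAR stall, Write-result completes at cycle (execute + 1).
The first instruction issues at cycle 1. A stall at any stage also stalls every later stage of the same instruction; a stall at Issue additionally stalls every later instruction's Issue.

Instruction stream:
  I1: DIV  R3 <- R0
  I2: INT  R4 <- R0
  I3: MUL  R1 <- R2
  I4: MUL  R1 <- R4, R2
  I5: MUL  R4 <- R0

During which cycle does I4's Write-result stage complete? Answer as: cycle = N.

cycle = 16

c1: I1→DIV
c2: I1 RO; I2→INT
c3: I2 RO; I3→MUL
c4: I2 EX; I3 RO
c5: I2 WR R4
c8: I3 EX
c9: I3 WR R1
c10: I1 EX; I4→MUL
c11: I1 WR R3; I4 RO
c15: I4 EX
c16: I4 WR R1
c17: I5→MUL
c18: I5 RO
c22: I5 EX
c23: I5 WR R4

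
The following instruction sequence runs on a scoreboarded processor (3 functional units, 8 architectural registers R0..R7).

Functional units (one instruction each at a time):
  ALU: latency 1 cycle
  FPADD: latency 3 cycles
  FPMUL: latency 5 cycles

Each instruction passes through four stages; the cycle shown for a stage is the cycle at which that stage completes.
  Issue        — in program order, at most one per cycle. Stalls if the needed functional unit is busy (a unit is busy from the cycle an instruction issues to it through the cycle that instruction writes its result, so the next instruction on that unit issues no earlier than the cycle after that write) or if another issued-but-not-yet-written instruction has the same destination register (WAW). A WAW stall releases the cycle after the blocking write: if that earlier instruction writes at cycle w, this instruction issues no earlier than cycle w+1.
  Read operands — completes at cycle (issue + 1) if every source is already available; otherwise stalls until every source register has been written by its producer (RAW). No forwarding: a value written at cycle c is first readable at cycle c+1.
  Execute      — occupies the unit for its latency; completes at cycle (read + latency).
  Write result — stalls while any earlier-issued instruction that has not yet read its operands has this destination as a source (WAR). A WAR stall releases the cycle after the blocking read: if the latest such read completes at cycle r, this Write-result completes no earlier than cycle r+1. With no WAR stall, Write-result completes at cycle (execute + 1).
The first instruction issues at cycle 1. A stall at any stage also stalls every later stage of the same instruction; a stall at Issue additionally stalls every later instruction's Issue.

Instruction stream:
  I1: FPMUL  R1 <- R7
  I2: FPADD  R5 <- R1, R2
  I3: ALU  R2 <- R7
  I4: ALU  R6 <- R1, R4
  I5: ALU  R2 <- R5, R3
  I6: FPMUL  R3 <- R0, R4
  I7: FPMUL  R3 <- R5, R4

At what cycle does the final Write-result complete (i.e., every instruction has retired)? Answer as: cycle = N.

  I1 | 1 | 2 | 7 | 8
  I2 | 2 | 9 | 12 | 13   RAW R1: wait I1 write@8
  I3 | 3 | 4 | 5 | 10   WAR R2: wait I2 read@9
  I4 | 11 | 12 | 13 | 14   struct: ALU busy until I3 writes@10
  I5 | 15 | 16 | 17 | 18   struct: ALU busy until I4 writes@14
  I6 | 16 | 17 | 22 | 23
  I7 | 24 | 25 | 30 | 31   struct: FPMUL busy until I6 writes@23

cycle = 31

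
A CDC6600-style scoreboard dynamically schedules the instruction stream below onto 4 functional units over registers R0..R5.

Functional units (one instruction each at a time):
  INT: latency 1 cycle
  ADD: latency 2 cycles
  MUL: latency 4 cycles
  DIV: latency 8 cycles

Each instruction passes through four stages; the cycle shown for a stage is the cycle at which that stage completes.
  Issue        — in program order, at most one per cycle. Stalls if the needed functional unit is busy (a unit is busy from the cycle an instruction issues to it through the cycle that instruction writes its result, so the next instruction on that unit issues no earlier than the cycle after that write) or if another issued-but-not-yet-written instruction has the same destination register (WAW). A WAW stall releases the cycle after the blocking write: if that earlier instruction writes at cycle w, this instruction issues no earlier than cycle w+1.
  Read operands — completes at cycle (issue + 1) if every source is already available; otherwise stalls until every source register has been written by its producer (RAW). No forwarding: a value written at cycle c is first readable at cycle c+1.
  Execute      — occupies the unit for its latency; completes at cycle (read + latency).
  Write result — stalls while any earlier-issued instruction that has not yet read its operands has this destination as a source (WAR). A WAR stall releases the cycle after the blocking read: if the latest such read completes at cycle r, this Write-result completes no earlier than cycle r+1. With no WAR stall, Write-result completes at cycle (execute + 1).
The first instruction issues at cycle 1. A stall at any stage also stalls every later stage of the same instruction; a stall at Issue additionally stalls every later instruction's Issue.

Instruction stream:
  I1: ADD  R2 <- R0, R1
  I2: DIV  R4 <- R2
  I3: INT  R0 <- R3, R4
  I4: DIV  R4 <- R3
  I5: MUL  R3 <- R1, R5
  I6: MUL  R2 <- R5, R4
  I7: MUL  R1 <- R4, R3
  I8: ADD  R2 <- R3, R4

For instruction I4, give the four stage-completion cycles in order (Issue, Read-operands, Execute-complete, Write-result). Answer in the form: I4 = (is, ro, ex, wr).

I4 = (16, 17, 25, 26)

c1: I1 issues→ADD
c2: I1 reads | I2 issues→DIV
c3: I3 issues→INT
c4: I1 exec-done
c5: I1 writes R2
c6: I2 reads
c14: I2 exec-done
c15: I2 writes R4
c16: I3 reads | I4 issues→DIV
c17: I3 exec-done | I4 reads | I5 issues→MUL
c18: I3 writes R0 | I5 reads
c22: I5 exec-done
c23: I5 writes R3
c24: I6 issues→MUL
c25: I4 exec-done
c26: I4 writes R4
c27: I6 reads
c31: I6 exec-done
c32: I6 writes R2
c33: I7 issues→MUL
c34: I7 reads | I8 issues→ADD
c35: I8 reads
c37: I8 exec-done
c38: I7 exec-done | I8 writes R2
c39: I7 writes R1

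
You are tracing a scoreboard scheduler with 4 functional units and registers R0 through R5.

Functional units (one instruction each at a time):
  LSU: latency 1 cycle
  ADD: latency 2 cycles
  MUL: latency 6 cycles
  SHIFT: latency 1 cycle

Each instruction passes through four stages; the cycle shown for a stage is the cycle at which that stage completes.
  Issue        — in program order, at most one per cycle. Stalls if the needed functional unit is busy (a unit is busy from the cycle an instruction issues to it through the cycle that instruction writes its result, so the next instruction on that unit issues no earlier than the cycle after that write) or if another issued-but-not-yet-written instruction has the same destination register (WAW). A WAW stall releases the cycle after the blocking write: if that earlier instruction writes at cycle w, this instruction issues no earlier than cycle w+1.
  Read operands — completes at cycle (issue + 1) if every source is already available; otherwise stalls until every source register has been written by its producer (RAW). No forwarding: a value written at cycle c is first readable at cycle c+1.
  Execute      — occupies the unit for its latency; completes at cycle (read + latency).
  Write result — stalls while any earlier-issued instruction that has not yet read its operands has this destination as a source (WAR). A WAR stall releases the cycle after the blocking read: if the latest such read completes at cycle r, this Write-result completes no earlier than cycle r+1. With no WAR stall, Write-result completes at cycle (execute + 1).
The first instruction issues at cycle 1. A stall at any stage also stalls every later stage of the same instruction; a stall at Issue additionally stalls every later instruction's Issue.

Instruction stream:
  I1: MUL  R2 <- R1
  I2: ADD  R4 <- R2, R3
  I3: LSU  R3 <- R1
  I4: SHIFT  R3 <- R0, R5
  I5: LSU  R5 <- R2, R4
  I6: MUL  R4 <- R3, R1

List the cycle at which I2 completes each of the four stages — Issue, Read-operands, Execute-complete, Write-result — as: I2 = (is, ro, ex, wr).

[1] I1 dispatched to MUL
[2] I1 operands ready · I2 dispatched to ADD
[3] I3 dispatched to LSU
[4] I3 operands ready
[5] I3 complete
[8] I1 complete
[9] R2←I1
[10] I2 operands ready
[11] R3←I3
[12] I2 complete · I4 dispatched to SHIFT
[13] R4←I2 · I4 operands ready · I5 dispatched to LSU
[14] I4 complete · I5 operands ready · I6 dispatched to MUL
[15] R3←I4 · I5 complete
[16] R5←I5 · I6 operands ready
[22] I6 complete
[23] R4←I6

I2 = (2, 10, 12, 13)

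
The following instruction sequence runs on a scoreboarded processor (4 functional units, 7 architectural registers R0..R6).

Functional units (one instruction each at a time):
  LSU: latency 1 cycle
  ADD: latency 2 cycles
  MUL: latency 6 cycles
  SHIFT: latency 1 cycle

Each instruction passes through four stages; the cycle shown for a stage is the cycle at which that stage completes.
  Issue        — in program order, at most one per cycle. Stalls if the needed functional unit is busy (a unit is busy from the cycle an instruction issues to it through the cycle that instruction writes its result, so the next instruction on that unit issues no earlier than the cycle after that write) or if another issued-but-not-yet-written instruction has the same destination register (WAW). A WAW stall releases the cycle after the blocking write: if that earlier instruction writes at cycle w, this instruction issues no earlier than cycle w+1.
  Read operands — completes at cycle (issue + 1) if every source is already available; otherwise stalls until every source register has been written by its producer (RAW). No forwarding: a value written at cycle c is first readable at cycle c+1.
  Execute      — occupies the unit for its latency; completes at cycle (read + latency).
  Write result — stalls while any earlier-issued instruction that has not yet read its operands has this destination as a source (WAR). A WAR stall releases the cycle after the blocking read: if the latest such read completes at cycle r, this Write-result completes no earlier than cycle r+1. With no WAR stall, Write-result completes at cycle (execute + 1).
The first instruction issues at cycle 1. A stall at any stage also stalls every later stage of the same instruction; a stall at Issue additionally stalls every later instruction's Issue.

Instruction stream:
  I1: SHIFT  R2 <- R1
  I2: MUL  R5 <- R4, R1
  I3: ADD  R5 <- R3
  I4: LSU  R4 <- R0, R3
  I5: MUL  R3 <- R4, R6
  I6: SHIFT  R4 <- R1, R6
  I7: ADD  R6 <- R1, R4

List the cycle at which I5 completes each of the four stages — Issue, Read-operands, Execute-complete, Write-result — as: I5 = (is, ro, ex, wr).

I1  is:1  ro:2  ex:3  wr:4
I2  is:2  ro:3  ex:9  wr:10
I3  is:11  ro:12  ex:14  wr:15  — WAW R5: wait I2 write@10
I4  is:12  ro:13  ex:14  wr:15
I5  is:13  ro:16  ex:22  wr:23  — RAW R4: wait I4 write@15
I6  is:16  ro:17  ex:18  wr:19  — WAW R4: wait I4 write@15
I7  is:17  ro:20  ex:22  wr:23  — RAW R4: wait I6 write@19

I5 = (13, 16, 22, 23)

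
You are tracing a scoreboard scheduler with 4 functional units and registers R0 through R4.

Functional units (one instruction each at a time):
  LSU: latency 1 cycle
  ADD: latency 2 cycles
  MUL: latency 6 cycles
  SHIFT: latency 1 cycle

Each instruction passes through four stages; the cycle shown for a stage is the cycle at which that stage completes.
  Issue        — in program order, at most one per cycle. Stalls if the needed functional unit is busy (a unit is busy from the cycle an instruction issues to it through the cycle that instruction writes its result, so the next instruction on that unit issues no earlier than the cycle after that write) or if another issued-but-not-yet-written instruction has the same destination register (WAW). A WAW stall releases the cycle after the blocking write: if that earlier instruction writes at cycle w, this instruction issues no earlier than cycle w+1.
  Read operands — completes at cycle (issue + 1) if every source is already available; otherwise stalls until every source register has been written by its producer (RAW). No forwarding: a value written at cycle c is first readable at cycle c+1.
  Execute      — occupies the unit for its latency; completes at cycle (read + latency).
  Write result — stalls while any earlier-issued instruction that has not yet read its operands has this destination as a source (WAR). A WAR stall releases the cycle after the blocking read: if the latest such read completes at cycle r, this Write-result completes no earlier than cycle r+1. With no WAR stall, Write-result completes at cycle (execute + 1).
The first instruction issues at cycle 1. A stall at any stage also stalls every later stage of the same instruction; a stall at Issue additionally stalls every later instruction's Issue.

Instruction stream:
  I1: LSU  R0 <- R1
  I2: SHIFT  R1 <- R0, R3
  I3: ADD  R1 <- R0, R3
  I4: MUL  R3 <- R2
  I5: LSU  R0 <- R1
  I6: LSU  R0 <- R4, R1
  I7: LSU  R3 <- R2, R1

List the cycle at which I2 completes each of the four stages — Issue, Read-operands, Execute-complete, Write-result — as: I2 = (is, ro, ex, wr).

I2 = (2, 5, 6, 7)

I1  is:1  ro:2  ex:3  wr:4
I2  is:2  ro:5  ex:6  wr:7  — RAW R0: wait I1 write@4
I3  is:8  ro:9  ex:11  wr:12  — WAW R1: wait I2 write@7
I4  is:9  ro:10  ex:16  wr:17
I5  is:10  ro:13  ex:14  wr:15  — RAW R1: wait I3 write@12
I6  is:16  ro:17  ex:18  wr:19  — struct: LSU busy until I5 writes@15
I7  is:20  ro:21  ex:22  wr:23  — struct: LSU busy until I6 writes@19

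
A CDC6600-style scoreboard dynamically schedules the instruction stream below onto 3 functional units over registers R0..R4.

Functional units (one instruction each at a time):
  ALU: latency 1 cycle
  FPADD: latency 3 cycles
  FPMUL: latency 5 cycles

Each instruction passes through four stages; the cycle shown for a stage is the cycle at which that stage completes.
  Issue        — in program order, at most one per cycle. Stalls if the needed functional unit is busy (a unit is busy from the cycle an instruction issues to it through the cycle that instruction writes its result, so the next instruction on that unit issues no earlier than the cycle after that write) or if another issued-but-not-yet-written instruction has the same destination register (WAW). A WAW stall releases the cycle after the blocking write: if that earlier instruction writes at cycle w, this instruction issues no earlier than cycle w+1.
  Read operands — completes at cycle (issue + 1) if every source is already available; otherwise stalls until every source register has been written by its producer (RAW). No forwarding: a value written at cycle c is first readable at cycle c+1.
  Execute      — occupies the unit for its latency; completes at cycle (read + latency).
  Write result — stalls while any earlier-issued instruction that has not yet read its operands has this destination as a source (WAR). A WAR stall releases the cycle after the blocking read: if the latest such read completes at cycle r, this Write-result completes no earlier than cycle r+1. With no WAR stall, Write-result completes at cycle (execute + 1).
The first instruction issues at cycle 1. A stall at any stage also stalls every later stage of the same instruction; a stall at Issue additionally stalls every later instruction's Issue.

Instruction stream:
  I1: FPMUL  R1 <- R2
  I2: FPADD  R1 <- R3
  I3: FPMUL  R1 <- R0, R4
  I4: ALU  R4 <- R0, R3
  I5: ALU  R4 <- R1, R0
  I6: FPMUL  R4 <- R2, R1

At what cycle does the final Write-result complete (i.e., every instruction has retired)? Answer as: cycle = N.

cycle = 33

I1  is:1  ro:2  ex:7  wr:8
I2  is:9  ro:10  ex:13  wr:14  — WAW R1: wait I1 write@8
I3  is:15  ro:16  ex:21  wr:22  — WAW R1: wait I2 write@14
I4  is:16  ro:17  ex:18  wr:19
I5  is:20  ro:23  ex:24  wr:25  — struct: ALU busy until I4 writes@19, RAW R1: wait I3 write@22
I6  is:26  ro:27  ex:32  wr:33  — WAW R4: wait I5 write@25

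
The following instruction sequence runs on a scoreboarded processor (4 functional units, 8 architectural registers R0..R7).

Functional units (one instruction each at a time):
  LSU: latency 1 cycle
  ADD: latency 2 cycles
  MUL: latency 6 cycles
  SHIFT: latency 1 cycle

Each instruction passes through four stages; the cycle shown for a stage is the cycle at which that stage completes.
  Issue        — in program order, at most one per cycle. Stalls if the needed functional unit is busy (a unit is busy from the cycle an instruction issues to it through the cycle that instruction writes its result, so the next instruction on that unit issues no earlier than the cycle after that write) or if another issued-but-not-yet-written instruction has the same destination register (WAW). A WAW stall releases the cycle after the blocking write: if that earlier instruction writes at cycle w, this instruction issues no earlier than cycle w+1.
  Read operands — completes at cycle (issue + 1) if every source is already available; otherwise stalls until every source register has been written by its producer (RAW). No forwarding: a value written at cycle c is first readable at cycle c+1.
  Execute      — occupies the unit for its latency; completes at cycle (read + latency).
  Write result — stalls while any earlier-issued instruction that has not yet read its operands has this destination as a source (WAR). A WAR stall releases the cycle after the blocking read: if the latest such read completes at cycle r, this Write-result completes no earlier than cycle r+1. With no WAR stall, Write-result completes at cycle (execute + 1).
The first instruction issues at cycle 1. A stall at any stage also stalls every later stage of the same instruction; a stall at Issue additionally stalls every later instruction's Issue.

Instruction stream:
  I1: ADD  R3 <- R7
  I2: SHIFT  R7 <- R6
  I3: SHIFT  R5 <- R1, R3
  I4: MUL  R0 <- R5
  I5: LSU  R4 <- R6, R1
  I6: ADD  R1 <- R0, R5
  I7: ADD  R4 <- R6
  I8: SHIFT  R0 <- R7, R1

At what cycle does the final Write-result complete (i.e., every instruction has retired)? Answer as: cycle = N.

  I1 | 1 | 2 | 4 | 5
  I2 | 2 | 3 | 4 | 5
  I3 | 6 | 7 | 8 | 9   struct: SHIFT busy until I2 writes@5
  I4 | 7 | 10 | 16 | 17   RAW R5: wait I3 write@9
  I5 | 8 | 9 | 10 | 11
  I6 | 9 | 18 | 20 | 21   RAW R0: wait I4 write@17
  I7 | 22 | 23 | 25 | 26   struct: ADD busy until I6 writes@21
  I8 | 23 | 24 | 25 | 26

cycle = 26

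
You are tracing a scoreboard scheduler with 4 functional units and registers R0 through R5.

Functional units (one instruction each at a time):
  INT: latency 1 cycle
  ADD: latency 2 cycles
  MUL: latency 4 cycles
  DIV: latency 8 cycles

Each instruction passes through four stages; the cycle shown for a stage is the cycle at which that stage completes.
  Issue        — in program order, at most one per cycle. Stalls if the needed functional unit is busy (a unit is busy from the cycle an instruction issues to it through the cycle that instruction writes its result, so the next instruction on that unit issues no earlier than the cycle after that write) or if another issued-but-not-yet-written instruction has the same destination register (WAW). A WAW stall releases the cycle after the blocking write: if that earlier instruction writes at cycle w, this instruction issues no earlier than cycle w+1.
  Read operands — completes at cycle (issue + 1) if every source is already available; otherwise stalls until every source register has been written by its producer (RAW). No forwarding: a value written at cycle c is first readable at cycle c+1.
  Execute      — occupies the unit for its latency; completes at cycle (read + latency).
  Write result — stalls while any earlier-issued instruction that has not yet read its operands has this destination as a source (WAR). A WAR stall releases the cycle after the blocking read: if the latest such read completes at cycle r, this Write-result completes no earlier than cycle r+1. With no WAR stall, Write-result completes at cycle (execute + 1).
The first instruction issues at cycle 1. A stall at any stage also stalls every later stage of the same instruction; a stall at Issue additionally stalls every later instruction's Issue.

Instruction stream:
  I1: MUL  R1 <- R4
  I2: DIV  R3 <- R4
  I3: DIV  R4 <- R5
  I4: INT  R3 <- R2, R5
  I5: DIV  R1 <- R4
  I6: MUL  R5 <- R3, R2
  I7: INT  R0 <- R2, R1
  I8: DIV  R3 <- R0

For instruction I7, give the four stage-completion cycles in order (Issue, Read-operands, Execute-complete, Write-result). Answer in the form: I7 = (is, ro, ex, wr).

t=1  issue I1 (MUL)
t=2  I1 read-ops; issue I2 (DIV)
t=3  I2 read-ops
t=6  I1 finished on MUL
t=7  I1→R1
t=11  I2 finished on DIV
t=12  I2→R3
t=13  issue I3 (DIV)
t=14  I3 read-ops; issue I4 (INT)
t=15  I4 read-ops
t=16  I4 finished on INT
t=17  I4→R3
t=22  I3 finished on DIV
t=23  I3→R4
t=24  issue I5 (DIV)
t=25  I5 read-ops; issue I6 (MUL)
t=26  I6 read-ops; issue I7 (INT)
t=30  I6 finished on MUL
t=31  I6→R5
t=33  I5 finished on DIV
t=34  I5→R1
t=35  I7 read-ops; issue I8 (DIV)
t=36  I7 finished on INT
t=37  I7→R0
t=38  I8 read-ops
t=46  I8 finished on DIV
t=47  I8→R3

I7 = (26, 35, 36, 37)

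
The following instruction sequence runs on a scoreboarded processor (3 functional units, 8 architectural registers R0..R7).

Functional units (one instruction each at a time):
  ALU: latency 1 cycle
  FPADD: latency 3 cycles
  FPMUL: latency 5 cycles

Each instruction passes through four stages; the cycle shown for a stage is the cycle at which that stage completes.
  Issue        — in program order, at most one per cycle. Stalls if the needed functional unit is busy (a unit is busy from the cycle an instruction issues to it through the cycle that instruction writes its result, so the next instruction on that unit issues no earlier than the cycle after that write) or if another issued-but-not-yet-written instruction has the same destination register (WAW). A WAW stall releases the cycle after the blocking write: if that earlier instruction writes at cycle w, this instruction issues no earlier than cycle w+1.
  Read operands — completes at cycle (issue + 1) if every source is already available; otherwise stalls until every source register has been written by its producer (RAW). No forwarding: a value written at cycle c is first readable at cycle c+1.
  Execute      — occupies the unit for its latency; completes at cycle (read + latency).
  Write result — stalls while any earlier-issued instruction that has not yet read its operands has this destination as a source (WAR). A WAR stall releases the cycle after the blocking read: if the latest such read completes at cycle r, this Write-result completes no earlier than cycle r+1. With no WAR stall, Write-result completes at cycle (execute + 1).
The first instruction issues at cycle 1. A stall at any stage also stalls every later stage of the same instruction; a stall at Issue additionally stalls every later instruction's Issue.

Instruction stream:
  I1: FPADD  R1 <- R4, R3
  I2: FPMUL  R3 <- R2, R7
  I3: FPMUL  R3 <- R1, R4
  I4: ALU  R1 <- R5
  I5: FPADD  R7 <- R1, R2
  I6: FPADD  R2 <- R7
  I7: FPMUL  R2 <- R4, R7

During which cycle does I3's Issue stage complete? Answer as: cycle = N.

[1] issue I1 (FPADD)
[2] I1 read-ops | issue I2 (FPMUL)
[3] I2 read-ops
[5] I1 finished on FPADD
[6] I1→R1
[8] I2 finished on FPMUL
[9] I2→R3
[10] issue I3 (FPMUL)
[11] I3 read-ops | issue I4 (ALU)
[12] I4 read-ops | issue I5 (FPADD)
[13] I4 finished on ALU
[14] I4→R1
[15] I5 read-ops
[16] I3 finished on FPMUL
[17] I3→R3
[18] I5 finished on FPADD
[19] I5→R7
[20] issue I6 (FPADD)
[21] I6 read-ops
[24] I6 finished on FPADD
[25] I6→R2
[26] issue I7 (FPMUL)
[27] I7 read-ops
[32] I7 finished on FPMUL
[33] I7→R2

cycle = 10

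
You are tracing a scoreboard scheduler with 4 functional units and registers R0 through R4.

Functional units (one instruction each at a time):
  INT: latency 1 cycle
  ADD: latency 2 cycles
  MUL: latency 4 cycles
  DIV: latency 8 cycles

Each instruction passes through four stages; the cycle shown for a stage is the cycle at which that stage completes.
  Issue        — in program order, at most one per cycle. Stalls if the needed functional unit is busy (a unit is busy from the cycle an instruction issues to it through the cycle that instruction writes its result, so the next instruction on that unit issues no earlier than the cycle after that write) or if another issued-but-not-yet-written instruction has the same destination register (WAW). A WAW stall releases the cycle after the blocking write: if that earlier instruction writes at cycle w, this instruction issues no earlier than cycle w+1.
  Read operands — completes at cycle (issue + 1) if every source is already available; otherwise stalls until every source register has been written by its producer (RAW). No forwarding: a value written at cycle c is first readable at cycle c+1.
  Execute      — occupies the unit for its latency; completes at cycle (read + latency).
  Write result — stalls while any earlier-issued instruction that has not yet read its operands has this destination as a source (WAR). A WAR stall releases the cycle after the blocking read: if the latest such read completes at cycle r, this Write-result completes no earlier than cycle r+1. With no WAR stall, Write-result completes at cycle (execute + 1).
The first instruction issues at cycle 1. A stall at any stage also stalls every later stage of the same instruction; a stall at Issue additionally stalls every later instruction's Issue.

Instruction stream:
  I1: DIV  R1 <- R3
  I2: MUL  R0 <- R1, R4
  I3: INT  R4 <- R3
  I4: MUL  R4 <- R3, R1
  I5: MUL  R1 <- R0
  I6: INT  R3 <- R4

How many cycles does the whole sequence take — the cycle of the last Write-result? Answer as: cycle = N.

cycle = 31

cycle 1: I1 dispatched to DIV
cycle 2: I1 operands ready · I2 dispatched to MUL
cycle 3: I3 dispatched to INT
cycle 4: I3 operands ready
cycle 5: I3 complete
cycle 10: I1 complete
cycle 11: R1←I1
cycle 12: I2 operands ready
cycle 13: R4←I3
cycle 16: I2 complete
cycle 17: R0←I2
cycle 18: I4 dispatched to MUL
cycle 19: I4 operands ready
cycle 23: I4 complete
cycle 24: R4←I4
cycle 25: I5 dispatched to MUL
cycle 26: I5 operands ready · I6 dispatched to INT
cycle 27: I6 operands ready
cycle 28: I6 complete
cycle 29: R3←I6
cycle 30: I5 complete
cycle 31: R1←I5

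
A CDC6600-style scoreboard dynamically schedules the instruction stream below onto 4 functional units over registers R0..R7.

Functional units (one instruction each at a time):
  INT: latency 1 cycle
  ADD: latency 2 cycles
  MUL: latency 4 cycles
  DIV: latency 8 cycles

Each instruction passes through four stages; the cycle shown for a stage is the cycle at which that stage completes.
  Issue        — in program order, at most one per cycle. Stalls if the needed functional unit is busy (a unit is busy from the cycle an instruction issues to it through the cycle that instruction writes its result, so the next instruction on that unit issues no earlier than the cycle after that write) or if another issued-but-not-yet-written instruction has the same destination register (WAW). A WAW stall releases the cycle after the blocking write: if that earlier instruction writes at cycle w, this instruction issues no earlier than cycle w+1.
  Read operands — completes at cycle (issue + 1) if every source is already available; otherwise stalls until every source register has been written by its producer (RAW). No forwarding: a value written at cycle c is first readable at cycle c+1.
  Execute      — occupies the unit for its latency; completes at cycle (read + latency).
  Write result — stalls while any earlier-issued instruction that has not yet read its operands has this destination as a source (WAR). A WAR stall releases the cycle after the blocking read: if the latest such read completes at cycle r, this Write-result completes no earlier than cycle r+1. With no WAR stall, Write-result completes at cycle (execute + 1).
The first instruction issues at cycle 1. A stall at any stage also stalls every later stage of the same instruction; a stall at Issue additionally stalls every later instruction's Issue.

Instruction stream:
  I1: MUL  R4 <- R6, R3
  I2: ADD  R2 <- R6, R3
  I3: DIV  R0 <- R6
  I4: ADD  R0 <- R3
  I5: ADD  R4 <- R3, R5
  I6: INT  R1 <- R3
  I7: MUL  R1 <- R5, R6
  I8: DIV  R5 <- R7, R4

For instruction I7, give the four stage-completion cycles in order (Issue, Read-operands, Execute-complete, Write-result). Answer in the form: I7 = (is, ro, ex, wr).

I1  is:1  ro:2  ex:6  wr:7
I2  is:2  ro:3  ex:5  wr:6
I3  is:3  ro:4  ex:12  wr:13
I4  is:14  ro:15  ex:17  wr:18  — WAW R0: wait I3 write@13
I5  is:19  ro:20  ex:22  wr:23  — struct: ADD busy until I4 writes@18
I6  is:20  ro:21  ex:22  wr:23
I7  is:24  ro:25  ex:29  wr:30  — WAW R1: wait I6 write@23
I8  is:25  ro:26  ex:34  wr:35

I7 = (24, 25, 29, 30)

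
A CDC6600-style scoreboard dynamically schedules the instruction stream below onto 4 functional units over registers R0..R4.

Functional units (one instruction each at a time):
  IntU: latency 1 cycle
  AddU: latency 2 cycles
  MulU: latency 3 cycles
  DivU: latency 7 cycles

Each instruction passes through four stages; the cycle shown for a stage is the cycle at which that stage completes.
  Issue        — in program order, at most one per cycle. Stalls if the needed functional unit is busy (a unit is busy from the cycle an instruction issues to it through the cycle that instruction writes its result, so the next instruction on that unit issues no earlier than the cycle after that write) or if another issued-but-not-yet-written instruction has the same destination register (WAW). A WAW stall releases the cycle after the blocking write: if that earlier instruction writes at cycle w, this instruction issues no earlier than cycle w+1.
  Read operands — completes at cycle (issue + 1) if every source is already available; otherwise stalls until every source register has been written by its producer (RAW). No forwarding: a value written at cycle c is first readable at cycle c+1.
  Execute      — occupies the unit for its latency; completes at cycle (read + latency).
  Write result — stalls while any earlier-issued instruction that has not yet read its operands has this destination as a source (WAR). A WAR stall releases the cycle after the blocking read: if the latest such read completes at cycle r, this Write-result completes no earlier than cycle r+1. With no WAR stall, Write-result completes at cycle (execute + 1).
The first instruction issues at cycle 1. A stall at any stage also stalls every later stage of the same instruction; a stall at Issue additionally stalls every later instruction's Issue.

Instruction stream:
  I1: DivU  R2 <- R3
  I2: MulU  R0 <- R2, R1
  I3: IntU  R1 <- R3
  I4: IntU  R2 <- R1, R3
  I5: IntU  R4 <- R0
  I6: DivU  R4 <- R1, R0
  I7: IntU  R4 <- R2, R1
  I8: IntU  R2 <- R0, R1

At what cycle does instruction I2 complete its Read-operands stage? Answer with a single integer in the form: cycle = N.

cycle = 11

I1: IS=1 RO=2 EX=9 WR=10
I2: IS=2 RO=11 EX=14 WR=15  [RAW R2: wait I1 write@10]
I3: IS=3 RO=4 EX=5 WR=12  [WAR R1: wait I2 read@11]
I4: IS=13 RO=14 EX=15 WR=16  [struct: IntU busy until I3 writes@12]
I5: IS=17 RO=18 EX=19 WR=20  [struct: IntU busy until I4 writes@16]
I6: IS=21 RO=22 EX=29 WR=30  [WAW R4: wait I5 write@20]
I7: IS=31 RO=32 EX=33 WR=34  [WAW R4: wait I6 write@30]
I8: IS=35 RO=36 EX=37 WR=38  [struct: IntU busy until I7 writes@34]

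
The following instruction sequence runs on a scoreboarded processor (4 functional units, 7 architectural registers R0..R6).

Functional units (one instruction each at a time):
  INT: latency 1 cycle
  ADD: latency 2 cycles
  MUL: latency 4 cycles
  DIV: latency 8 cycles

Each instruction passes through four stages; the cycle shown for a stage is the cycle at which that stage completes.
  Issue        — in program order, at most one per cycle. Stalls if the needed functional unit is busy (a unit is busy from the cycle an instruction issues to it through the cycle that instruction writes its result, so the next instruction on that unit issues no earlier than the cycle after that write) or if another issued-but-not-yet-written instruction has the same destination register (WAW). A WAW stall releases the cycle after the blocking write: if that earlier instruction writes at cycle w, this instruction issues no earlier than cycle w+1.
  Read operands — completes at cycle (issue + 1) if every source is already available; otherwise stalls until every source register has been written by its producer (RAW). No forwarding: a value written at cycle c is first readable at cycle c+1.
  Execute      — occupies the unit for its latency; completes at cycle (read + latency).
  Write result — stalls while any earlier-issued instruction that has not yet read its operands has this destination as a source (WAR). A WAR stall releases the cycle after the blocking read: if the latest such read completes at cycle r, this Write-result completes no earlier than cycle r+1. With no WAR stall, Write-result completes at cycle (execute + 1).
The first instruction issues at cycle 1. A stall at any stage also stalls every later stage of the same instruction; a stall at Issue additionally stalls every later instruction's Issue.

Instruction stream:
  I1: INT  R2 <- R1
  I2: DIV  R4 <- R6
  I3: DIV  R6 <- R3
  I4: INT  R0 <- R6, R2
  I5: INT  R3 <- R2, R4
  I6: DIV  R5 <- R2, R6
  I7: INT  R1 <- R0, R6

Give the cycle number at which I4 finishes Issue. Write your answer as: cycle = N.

cycle = 14

c1: I1 issues→INT
c2: I1 reads; I2 issues→DIV
c3: I1 exec-done; I2 reads
c4: I1 writes R2
c11: I2 exec-done
c12: I2 writes R4
c13: I3 issues→DIV
c14: I3 reads; I4 issues→INT
c22: I3 exec-done
c23: I3 writes R6
c24: I4 reads
c25: I4 exec-done
c26: I4 writes R0
c27: I5 issues→INT
c28: I5 reads; I6 issues→DIV
c29: I5 exec-done; I6 reads
c30: I5 writes R3
c31: I7 issues→INT
c32: I7 reads
c33: I7 exec-done
c34: I7 writes R1
c37: I6 exec-done
c38: I6 writes R5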